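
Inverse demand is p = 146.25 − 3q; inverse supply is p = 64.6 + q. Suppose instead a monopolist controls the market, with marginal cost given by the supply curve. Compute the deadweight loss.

153.06

Competitive equilibrium: 146.25 − 3q = 64.6 + q → q* = 20.4125, p* = 85.0125.
Marginal revenue: MR = 146.25 − 6q. Set MR = MC: 146.25 − 6q = 64.6 + q → q_m = 11.6643.
Price p_m = 146.25 − 3·11.6643 = 111.2571; MC(q_m) = 64.6 + 1·11.6643 = 76.2643.
Competitive q* = 20.4125, so Δq = 8.7482; wedge = 111.2571 − 76.2643 = 34.9928.
DWL = ½ × 8.7482 × 34.9928 = 153.06.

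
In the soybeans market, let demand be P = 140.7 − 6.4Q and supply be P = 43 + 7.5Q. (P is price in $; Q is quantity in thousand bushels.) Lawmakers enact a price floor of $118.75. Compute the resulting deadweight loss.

$90.03 thousand

Competitive equilibrium: 140.7 − 6.4Q = 43 + 7.5Q → Q* = 7.0288, P* = 95.7158.
At the floor P = 118.75, quantity demanded = (140.7 − 118.75)/6.4 = 3.4297.
Sellers' marginal cost at Q' = 3.4297: 43 + 7.5·3.4297 = 68.7228.
ΔQ = 7.0288 − 3.4297 = 3.5991; wedge = 118.75 − 68.7228 = 50.0272.
Welfare loss = ½ × 3.5991 × 50.0272 = $90.03 thousand.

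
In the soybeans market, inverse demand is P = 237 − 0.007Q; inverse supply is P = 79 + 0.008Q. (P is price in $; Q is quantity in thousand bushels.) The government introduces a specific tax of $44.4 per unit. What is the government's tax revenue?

$336256 thousand

Competitive equilibrium: 237 − 0.007Q = 79 + 0.008Q → Q* = 10533.3333, P* = 163.2667.
With the tax, the buyer price exceeds the seller price by 44.4: (237 − 0.007Q) − (79 + 0.008Q) = 44.4 → Q' = 7573.3333.
Tax revenue = 44.4 × 7573.3333 = $336256 thousand.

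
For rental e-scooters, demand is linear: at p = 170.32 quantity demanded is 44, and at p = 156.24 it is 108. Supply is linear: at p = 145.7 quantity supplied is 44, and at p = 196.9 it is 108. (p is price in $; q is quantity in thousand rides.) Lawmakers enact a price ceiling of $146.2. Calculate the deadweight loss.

Demand slope = (156.24 − 170.32)/(108 − 44) = −0.22, so p = 180 − 0.22q.
Supply slope = (196.9 − 145.7)/(108 − 44) = 0.8, so p = 110.5 + 0.8q.
Competitive equilibrium: 180 − 0.22q = 110.5 + 0.8q → q* = 68.1373, p* = 165.0098.
At the ceiling p = 146.2, quantity supplied = (146.2 − 110.5)/0.8 = 44.625.
Willingness to pay at q' = 44.625: 180 − 0.22·44.625 = 170.1825.
Δq = 68.1373 − 44.625 = 23.5123; wedge = 170.1825 − 146.2 = 23.9825.
DWL = ½ × 23.5123 × 23.9825 = $281.94 thousand.

$281.94 thousand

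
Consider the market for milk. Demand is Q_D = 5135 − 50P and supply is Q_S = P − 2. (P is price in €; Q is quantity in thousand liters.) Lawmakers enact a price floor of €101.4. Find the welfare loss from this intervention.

€580.08 thousand

In inverse form: demand P = 102.7 − 0.02Q, supply P = 2 + Q.
Competitive equilibrium: 102.7 − 0.02Q = 2 + Q → Q* = 98.7255, P* = 100.7255.
At the floor P = 101.4, quantity demanded = (102.7 − 101.4)/0.02 = 65.
Sellers' marginal cost at Q' = 65: 2 + 1·65 = 67.
ΔQ = 98.7255 − 65 = 33.7255; wedge = 101.4 − 67 = 34.4.
Deadweight loss = ½ × 33.7255 × 34.4 = €580.08 thousand.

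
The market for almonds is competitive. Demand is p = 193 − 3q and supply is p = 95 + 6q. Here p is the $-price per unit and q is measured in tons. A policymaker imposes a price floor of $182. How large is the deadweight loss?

Competitive equilibrium: 193 − 3q = 95 + 6q → q* = 10.8889, p* = 160.3333.
At the floor p = 182, quantity demanded = (193 − 182)/3 = 3.6667.
Sellers' marginal cost at q' = 3.6667: 95 + 6·3.6667 = 117.0002.
Δq = 10.8889 − 3.6667 = 7.2222; wedge = 182 − 117.0002 = 64.9998.
DWL = ½ × 7.2222 × 64.9998 = $234.72.

$234.72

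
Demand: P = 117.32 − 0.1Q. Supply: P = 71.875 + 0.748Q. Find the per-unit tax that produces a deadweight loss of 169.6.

16.96

Competitive equilibrium: 117.32 − 0.1Q = 71.875 + 0.748Q → Q* = 53.5908, P* = 111.9609.
A tax t gives ΔQ = t/0.848 and wedge t, so DWL = t²/1.696.
t²/1.696 = 169.6 → t² = 287.6416 → t = 16.96.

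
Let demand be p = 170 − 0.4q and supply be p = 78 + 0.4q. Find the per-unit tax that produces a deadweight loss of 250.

Competitive equilibrium: 170 − 0.4q = 78 + 0.4q → q* = 115, p* = 124.
A tax t gives Δq = t/0.8 and wedge t, so DWL = t²/1.6.
t²/1.6 = 250 → t² = 400 → t = 20.

20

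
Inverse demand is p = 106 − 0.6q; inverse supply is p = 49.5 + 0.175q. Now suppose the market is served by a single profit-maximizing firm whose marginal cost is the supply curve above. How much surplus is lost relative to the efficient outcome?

Competitive equilibrium: 106 − 0.6q = 49.5 + 0.175q → q* = 72.9032, p* = 62.2581.
Marginal revenue: MR = 106 − 1.2q. Set MR = MC: 106 − 1.2q = 49.5 + 0.175q → q_m = 41.0909.
Price p_m = 106 − 0.6·41.0909 = 81.3455; MC(q_m) = 49.5 + 0.175·41.0909 = 56.6909.
Competitive q* = 72.9032, so Δq = 31.8123; wedge = 81.3455 − 56.6909 = 24.6546.
Deadweight loss = ½ × 31.8123 × 24.6546 = 392.16.

392.16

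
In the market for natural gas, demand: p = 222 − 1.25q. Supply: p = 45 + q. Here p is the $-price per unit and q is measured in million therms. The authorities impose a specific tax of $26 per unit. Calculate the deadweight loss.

Competitive equilibrium: 222 − 1.25q = 45 + q → q* = 78.6667, p* = 123.6667.
With the tax, the buyer price exceeds the seller price by 26: (222 − 1.25q) − (45 + q) = 26 → q' = 67.1111.
Δq = 78.6667 − 67.1111 = 11.5556; the wedge equals the tax, 26.
Deadweight loss = ½ × 11.5556 × 26 = $150.22 million.

$150.22 million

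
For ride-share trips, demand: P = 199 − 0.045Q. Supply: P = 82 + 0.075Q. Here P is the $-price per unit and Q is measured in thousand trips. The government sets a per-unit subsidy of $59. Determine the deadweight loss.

$14504.17 thousand

Competitive equilibrium: 199 − 0.045Q = 82 + 0.075Q → Q* = 975, P* = 155.125.
The subsidy lowers effective supply by 59: P = 23 + 0.075Q.
New quantity: 199 − 0.045Q = 23 + 0.075Q → Q' = 1466.6667.
Overproduction ΔQ = 1466.6667 − 975 = 491.6667; wedge = subsidy = 59.
The triangle = ½ × 491.6667 × 59 = $14504.17 thousand.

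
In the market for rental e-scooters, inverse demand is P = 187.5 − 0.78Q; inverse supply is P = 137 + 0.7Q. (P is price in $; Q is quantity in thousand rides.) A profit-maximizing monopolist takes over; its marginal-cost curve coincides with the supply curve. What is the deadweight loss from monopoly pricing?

$102.63 thousand

Competitive equilibrium: 187.5 − 0.78Q = 137 + 0.7Q → Q* = 34.1216, P* = 160.8851.
Marginal revenue: MR = 187.5 − 1.56Q. Set MR = MC: 187.5 − 1.56Q = 137 + 0.7Q → Q_m = 22.3451.
Price P_m = 187.5 − 0.78·22.3451 = 170.0708; MC(Q_m) = 137 + 0.7·22.3451 = 152.6416.
Competitive Q* = 34.1216, so ΔQ = 11.7765; wedge = 170.0708 − 152.6416 = 17.4292.
Deadweight loss = ½ × 11.7765 × 17.4292 = $102.63 thousand.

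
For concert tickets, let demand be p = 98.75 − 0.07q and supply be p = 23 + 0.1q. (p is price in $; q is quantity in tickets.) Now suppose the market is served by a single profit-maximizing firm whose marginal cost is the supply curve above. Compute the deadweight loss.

Competitive equilibrium: 98.75 − 0.07q = 23 + 0.1q → q* = 445.5882, p* = 67.5588.
Marginal revenue: MR = 98.75 − 0.14q. Set MR = MC: 98.75 − 0.14q = 23 + 0.1q → q_m = 315.625.
Price p_m = 98.75 − 0.07·315.625 = 76.6563; MC(q_m) = 23 + 0.1·315.625 = 54.5625.
Competitive q* = 445.5882, so Δq = 129.9632; wedge = 76.6563 − 54.5625 = 22.0938.
DWL = ½ × 129.9632 × 22.0938 = $1435.69.

$1435.69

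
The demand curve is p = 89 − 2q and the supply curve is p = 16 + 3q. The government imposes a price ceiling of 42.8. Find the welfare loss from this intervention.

Competitive equilibrium: 89 − 2q = 16 + 3q → q* = 14.6, p* = 59.8.
At the ceiling p = 42.8, quantity supplied = (42.8 − 16)/3 = 8.9333.
Willingness to pay at q' = 8.9333: 89 − 2·8.9333 = 71.1334.
Δq = 14.6 − 8.9333 = 5.6667; wedge = 71.1334 − 42.8 = 28.3334.
Deadweight loss = ½ × 5.6667 × 28.3334 = 80.28.

80.28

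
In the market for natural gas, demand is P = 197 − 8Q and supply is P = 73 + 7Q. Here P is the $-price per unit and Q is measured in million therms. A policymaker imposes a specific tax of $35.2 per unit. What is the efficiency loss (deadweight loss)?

$41.30 million

Competitive equilibrium: 197 − 8Q = 73 + 7Q → Q* = 8.2667, P* = 130.8667.
With the tax, the buyer price exceeds the seller price by 35.2: (197 − 8Q) − (73 + 7Q) = 35.2 → Q' = 5.92.
ΔQ = 8.2667 − 5.92 = 2.3467; the wedge equals the tax, 35.2.
The triangle = ½ × 2.3467 × 35.2 = $41.30 million.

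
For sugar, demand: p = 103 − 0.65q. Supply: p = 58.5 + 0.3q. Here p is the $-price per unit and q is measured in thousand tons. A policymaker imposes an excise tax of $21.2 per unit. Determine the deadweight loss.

Competitive equilibrium: 103 − 0.65q = 58.5 + 0.3q → q* = 46.8421, p* = 72.5526.
With the tax, the buyer price exceeds the seller price by 21.2: (103 − 0.65q) − (58.5 + 0.3q) = 21.2 → q' = 24.5263.
Δq = 46.8421 − 24.5263 = 22.3158; the wedge equals the tax, 21.2.
DWL = ½ × 22.3158 × 21.2 = $236.55 thousand.

$236.55 thousand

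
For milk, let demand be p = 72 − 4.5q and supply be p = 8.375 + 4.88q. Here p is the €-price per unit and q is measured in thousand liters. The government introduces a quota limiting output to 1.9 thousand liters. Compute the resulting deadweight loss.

€111.83 thousand

Competitive equilibrium: 72 − 4.5q = 8.375 + 4.88q → q* = 6.783, p* = 41.4763.
At q = 1.9: demand price = 72 − 4.5·1.9 = 63.45; supply price = 8.375 + 4.88·1.9 = 17.647.
Δq = 6.783 − 1.9 = 4.883; wedge = 63.45 − 17.647 = 45.803.
Deadweight loss = ½ × 4.883 × 45.803 = €111.83 thousand.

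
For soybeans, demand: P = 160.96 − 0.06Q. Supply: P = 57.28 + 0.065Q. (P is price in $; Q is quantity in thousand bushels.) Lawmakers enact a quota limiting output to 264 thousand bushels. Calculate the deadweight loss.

$19982.65 thousand

Competitive equilibrium: 160.96 − 0.06Q = 57.28 + 0.065Q → Q* = 829.44, P* = 111.1936.
At Q = 264: demand price = 160.96 − 0.06·264 = 145.12; supply price = 57.28 + 0.065·264 = 74.44.
ΔQ = 829.44 − 264 = 565.44; wedge = 145.12 − 74.44 = 70.68.
The triangle = ½ × 565.44 × 70.68 = $19982.65 thousand.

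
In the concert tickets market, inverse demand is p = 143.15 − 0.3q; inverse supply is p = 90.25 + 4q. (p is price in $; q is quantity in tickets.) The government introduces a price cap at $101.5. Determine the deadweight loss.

$193.62

Competitive equilibrium: 143.15 − 0.3q = 90.25 + 4q → q* = 12.3023, p* = 139.4593.
At the ceiling p = 101.5, quantity supplied = (101.5 − 90.25)/4 = 2.8125.
Willingness to pay at q' = 2.8125: 143.15 − 0.3·2.8125 = 142.3063.
Δq = 12.3023 − 2.8125 = 9.4898; wedge = 142.3063 − 101.5 = 40.8063.
DWL = ½ × 9.4898 × 40.8063 = $193.62.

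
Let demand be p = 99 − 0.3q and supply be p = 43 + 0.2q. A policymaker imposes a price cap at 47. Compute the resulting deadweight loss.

2116

Competitive equilibrium: 99 − 0.3q = 43 + 0.2q → q* = 112, p* = 65.4.
At the ceiling p = 47, quantity supplied = (47 − 43)/0.2 = 20.
Willingness to pay at q' = 20: 99 − 0.3·20 = 93.
Δq = 112 − 20 = 92; wedge = 93 − 47 = 46.
Deadweight loss = ½ × 92 × 46 = 2116.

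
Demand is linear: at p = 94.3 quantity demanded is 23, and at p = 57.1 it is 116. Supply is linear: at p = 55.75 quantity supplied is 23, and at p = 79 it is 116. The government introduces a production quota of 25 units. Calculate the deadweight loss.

1067.36

Demand slope = (57.1 − 94.3)/(116 − 23) = −0.4, so p = 103.5 − 0.4q.
Supply slope = (79 − 55.75)/(116 − 23) = 0.25, so p = 50 + 0.25q.
Competitive equilibrium: 103.5 − 0.4q = 50 + 0.25q → q* = 82.3077, p* = 70.5769.
At q = 25: demand price = 103.5 − 0.4·25 = 93.5; supply price = 50 + 0.25·25 = 56.25.
Δq = 82.3077 − 25 = 57.3077; wedge = 93.5 − 56.25 = 37.25.
DWL = ½ × 57.3077 × 37.25 = 1067.36.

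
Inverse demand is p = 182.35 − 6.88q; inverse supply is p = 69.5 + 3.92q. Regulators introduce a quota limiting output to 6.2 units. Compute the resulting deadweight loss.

Competitive equilibrium: 182.35 − 6.88q = 69.5 + 3.92q → q* = 10.4491, p* = 110.4604.
At q = 6.2: demand price = 182.35 − 6.88·6.2 = 139.694; supply price = 69.5 + 3.92·6.2 = 93.804.
Δq = 10.4491 − 6.2 = 4.2491; wedge = 139.694 − 93.804 = 45.89.
Welfare loss = ½ × 4.2491 × 45.89 = 97.50.

97.50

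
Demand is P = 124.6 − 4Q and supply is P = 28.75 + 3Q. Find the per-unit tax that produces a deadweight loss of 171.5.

49

Competitive equilibrium: 124.6 − 4Q = 28.75 + 3Q → Q* = 13.6929, P* = 69.8286.
A tax t gives ΔQ = t/7 and wedge t, so DWL = t²/14.
t²/14 = 171.5 → t² = 2401 → t = 49.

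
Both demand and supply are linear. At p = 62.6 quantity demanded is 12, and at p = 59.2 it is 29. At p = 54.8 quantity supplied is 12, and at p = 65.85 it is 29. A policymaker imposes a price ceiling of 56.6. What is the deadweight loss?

Demand slope = (59.2 − 62.6)/(29 − 12) = −0.2, so p = 65 − 0.2q.
Supply slope = (65.85 − 54.8)/(29 − 12) = 0.65, so p = 47 + 0.65q.
Competitive equilibrium: 65 − 0.2q = 47 + 0.65q → q* = 21.1765, p* = 60.7647.
At the ceiling p = 56.6, quantity supplied = (56.6 − 47)/0.65 = 14.7692.
Willingness to pay at q' = 14.7692: 65 − 0.2·14.7692 = 62.0462.
Δq = 21.1765 − 14.7692 = 6.4073; wedge = 62.0462 − 56.6 = 5.4462.
Deadweight loss = ½ × 6.4073 × 5.4462 = 17.45.

17.45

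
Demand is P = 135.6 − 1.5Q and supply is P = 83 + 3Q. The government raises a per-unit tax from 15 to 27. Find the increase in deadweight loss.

56

Competitive equilibrium: 135.6 − 1.5Q = 83 + 3Q → Q* = 11.6889, P* = 118.0667.
For a per-unit tax t: ΔQ = t/4.5, so DWL = ½·t·(t/4.5) = t²/9.
At t = 15: DWL = 25. At t = 27: DWL = 81.
Increase = 81 − 25 = 56.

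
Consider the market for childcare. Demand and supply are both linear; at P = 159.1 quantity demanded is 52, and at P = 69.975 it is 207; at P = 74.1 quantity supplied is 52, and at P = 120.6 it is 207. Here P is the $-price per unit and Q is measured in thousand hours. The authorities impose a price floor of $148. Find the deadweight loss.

$2650.74 thousand

Demand slope = (69.975 − 159.1)/(207 − 52) = −0.575, so P = 189 − 0.575Q.
Supply slope = (120.6 − 74.1)/(207 − 52) = 0.3, so P = 58.5 + 0.3Q.
Competitive equilibrium: 189 − 0.575Q = 58.5 + 0.3Q → Q* = 149.1429, P* = 103.2429.
At the floor P = 148, quantity demanded = (189 − 148)/0.575 = 71.3043.
Sellers' marginal cost at Q' = 71.3043: 58.5 + 0.3·71.3043 = 79.8913.
ΔQ = 149.1429 − 71.3043 = 77.8386; wedge = 148 − 79.8913 = 68.1087.
Welfare loss = ½ × 77.8386 × 68.1087 = $2650.74 thousand.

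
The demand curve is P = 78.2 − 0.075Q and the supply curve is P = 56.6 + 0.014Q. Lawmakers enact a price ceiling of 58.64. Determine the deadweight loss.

Competitive equilibrium: 78.2 − 0.075Q = 56.6 + 0.014Q → Q* = 242.6966, P* = 59.9978.
At the ceiling P = 58.64, quantity supplied = (58.64 − 56.6)/0.014 = 145.7143.
Willingness to pay at Q' = 145.7143: 78.2 − 0.075·145.7143 = 67.2714.
ΔQ = 242.6966 − 145.7143 = 96.9823; wedge = 67.2714 − 58.64 = 8.6314.
The triangle = ½ × 96.9823 × 8.6314 = 418.55.

418.55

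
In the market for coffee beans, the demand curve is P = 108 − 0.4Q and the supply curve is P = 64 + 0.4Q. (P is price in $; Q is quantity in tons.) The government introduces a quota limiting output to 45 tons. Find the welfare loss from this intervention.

Competitive equilibrium: 108 − 0.4Q = 64 + 0.4Q → Q* = 55, P* = 86.
At Q = 45: demand price = 108 − 0.4·45 = 90; supply price = 64 + 0.4·45 = 82.
ΔQ = 55 − 45 = 10; wedge = 90 − 82 = 8.
Deadweight loss = ½ × 10 × 8 = $40.

$40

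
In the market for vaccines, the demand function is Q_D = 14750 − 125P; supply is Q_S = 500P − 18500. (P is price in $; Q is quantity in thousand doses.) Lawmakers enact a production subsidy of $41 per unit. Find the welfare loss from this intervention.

In inverse form: demand P = 118 − 0.008Q, supply P = 37 + 0.002Q.
Competitive equilibrium: 118 − 0.008Q = 37 + 0.002Q → Q* = 8100, P* = 53.2.
The subsidy lowers effective supply by 41: P = 0.002Q − 4.
New quantity: 118 − 0.008Q = 0.002Q − 4 → Q' = 12200.
Overproduction ΔQ = 12200 − 8100 = 4100; wedge = subsidy = 41.
The triangle = ½ × 4100 × 41 = $84050 thousand.

$84050 thousand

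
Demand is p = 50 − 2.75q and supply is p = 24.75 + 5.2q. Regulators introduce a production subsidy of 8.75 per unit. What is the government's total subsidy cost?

Competitive equilibrium: 50 − 2.75q = 24.75 + 5.2q → q* = 3.1761, p* = 41.2657.
The subsidy lowers effective supply by 8.75: p = 16 + 5.2q.
New quantity: 50 − 2.75q = 16 + 5.2q → q' = 4.2767.
Total subsidy cost = 8.75 × 4.2767 = 37.42.

37.42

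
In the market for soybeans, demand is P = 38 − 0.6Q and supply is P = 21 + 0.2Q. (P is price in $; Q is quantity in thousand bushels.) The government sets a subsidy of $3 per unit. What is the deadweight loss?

Competitive equilibrium: 38 − 0.6Q = 21 + 0.2Q → Q* = 21.25, P* = 25.25.
The subsidy lowers effective supply by 3: P = 18 + 0.2Q.
New quantity: 38 − 0.6Q = 18 + 0.2Q → Q' = 25.
Overproduction ΔQ = 25 − 21.25 = 3.75; wedge = subsidy = 3.
Deadweight loss = ½ × 3.75 × 3 = $5.625 thousand.

$5.625 thousand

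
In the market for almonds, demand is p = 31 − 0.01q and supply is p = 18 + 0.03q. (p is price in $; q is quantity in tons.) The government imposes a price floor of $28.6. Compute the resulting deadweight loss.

Competitive equilibrium: 31 − 0.01q = 18 + 0.03q → q* = 325, p* = 27.75.
At the floor p = 28.6, quantity demanded = (31 − 28.6)/0.01 = 240.
Sellers' marginal cost at q' = 240: 18 + 0.03·240 = 25.2.
Δq = 325 − 240 = 85; wedge = 28.6 − 25.2 = 3.4.
Deadweight loss = ½ × 85 × 3.4 = $144.50.

$144.50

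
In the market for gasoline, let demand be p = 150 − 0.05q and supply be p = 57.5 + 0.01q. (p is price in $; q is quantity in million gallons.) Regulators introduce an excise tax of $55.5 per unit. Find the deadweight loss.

Competitive equilibrium: 150 − 0.05q = 57.5 + 0.01q → q* = 1541.6667, p* = 72.9167.
With the tax, the buyer price exceeds the seller price by 55.5: (150 − 0.05q) − (57.5 + 0.01q) = 55.5 → q' = 616.6667.
Δq = 1541.6667 − 616.6667 = 925; the wedge equals the tax, 55.5.
The triangle = ½ × 925 × 55.5 = $25668.75 million.

$25668.75 million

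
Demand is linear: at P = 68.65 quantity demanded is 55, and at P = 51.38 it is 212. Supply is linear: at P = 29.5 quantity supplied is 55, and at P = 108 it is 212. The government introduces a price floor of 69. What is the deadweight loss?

1383.99

Demand slope = (51.38 − 68.65)/(212 − 55) = −0.11, so P = 74.7 − 0.11Q.
Supply slope = (108 − 29.5)/(212 − 55) = 0.5, so P = 2 + 0.5Q.
Competitive equilibrium: 74.7 − 0.11Q = 2 + 0.5Q → Q* = 119.18033, P* = 61.59016.
At the floor P = 69, quantity demanded = (74.7 − 69)/0.11 = 51.81818.
Sellers' marginal cost at Q' = 51.81818: 2 + 0.5·51.81818 = 27.90909.
ΔQ = 119.18033 − 51.81818 = 67.36215; wedge = 69 − 27.90909 = 41.09091.
The triangle = ½ × 67.36215 × 41.09091 = 1383.99.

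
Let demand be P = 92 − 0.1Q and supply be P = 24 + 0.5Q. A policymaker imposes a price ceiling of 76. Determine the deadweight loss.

26.13

Competitive equilibrium: 92 − 0.1Q = 24 + 0.5Q → Q* = 113.3333, P* = 80.6667.
At the ceiling P = 76, quantity supplied = (76 − 24)/0.5 = 104.
Willingness to pay at Q' = 104: 92 − 0.1·104 = 81.6.
ΔQ = 113.3333 − 104 = 9.3333; wedge = 81.6 − 76 = 5.6.
Deadweight loss = ½ × 9.3333 × 5.6 = 26.13.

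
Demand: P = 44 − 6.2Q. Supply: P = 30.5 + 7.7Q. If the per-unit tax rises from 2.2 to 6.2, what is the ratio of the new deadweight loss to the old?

7.942

Competitive equilibrium: 44 − 6.2Q = 30.5 + 7.7Q → Q* = 0.9712, P* = 37.9784.
For a per-unit tax t: ΔQ = t/13.9, so DWL = ½·t·(t/13.9) = t²/27.8.
At t = 2.2: DWL = 0.174. At t = 6.2: DWL = 1.383.
Ratio = (6.2/2.2)² = 7.942.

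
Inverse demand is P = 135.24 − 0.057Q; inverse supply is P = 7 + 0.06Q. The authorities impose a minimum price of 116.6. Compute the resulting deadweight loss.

Competitive equilibrium: 135.24 − 0.057Q = 7 + 0.06Q → Q* = 1096.06838, P* = 72.7641.
At the floor P = 116.6, quantity demanded = (135.24 − 116.6)/0.057 = 327.01754.
Sellers' marginal cost at Q' = 327.01754: 7 + 0.06·327.01754 = 26.62105.
ΔQ = 1096.06838 − 327.01754 = 769.05084; wedge = 116.6 − 26.62105 = 89.97895.
Welfare loss = ½ × 769.05084 × 89.97895 = 34599.19.

34599.19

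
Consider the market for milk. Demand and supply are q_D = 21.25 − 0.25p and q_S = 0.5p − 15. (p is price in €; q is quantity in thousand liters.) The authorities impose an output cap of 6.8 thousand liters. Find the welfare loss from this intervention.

€16.80 thousand

In inverse form: demand p = 85 − 4q, supply p = 30 + 2q.
Competitive equilibrium: 85 − 4q = 30 + 2q → q* = 9.1667, p* = 48.3333.
At q = 6.8: demand price = 85 − 4·6.8 = 57.8; supply price = 30 + 2·6.8 = 43.6.
Δq = 9.1667 − 6.8 = 2.3667; wedge = 57.8 − 43.6 = 14.2.
Deadweight loss = ½ × 2.3667 × 14.2 = €16.80 thousand.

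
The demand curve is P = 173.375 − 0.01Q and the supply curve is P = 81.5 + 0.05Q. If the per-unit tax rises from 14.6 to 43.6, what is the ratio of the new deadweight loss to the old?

Competitive equilibrium: 173.375 − 0.01Q = 81.5 + 0.05Q → Q* = 1531.25, P* = 158.0625.
For a per-unit tax t: ΔQ = t/0.06, so DWL = ½·t·(t/0.06) = t²/0.12.
At t = 14.6: DWL = 1776.333. At t = 43.6: DWL = 15841.333.
Ratio = (43.6/14.6)² = 8.918.

8.918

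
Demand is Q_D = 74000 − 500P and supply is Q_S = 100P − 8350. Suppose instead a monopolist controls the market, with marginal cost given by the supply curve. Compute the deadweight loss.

In inverse form: demand P = 148 − 0.002Q, supply P = 83.5 + 0.01Q.
Competitive equilibrium: 148 − 0.002Q = 83.5 + 0.01Q → Q* = 5375, P* = 137.25.
Marginal revenue: MR = 148 − 0.004Q. Set MR = MC: 148 − 0.004Q = 83.5 + 0.01Q → Q_m = 4607.1429.
Price P_m = 148 − 0.002·4607.1429 = 138.7857; MC(Q_m) = 83.5 + 0.01·4607.1429 = 129.5714.
Competitive Q* = 5375, so ΔQ = 767.8571; wedge = 138.7857 − 129.5714 = 9.2143.
Welfare loss = ½ × 767.8571 × 9.2143 = 3537.63.

3537.63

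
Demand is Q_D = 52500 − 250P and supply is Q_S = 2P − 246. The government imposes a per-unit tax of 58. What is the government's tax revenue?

In inverse form: demand P = 210 − 0.004Q, supply P = 123 + 0.5Q.
Competitive equilibrium: 210 − 0.004Q = 123 + 0.5Q → Q* = 172.619, P* = 209.3095.
With the tax, the buyer price exceeds the seller price by 58: (210 − 0.004Q) − (123 + 0.5Q) = 58 → Q' = 57.5397.
Tax revenue = 58 × 57.5397 = 3337.30.

3337.30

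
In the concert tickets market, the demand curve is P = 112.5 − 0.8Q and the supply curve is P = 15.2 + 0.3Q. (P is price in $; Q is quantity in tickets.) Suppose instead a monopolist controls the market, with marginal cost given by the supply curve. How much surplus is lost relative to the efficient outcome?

$762.91

Competitive equilibrium: 112.5 − 0.8Q = 15.2 + 0.3Q → Q* = 88.4545, P* = 41.7364.
Marginal revenue: MR = 112.5 − 1.6Q. Set MR = MC: 112.5 − 1.6Q = 15.2 + 0.3Q → Q_m = 51.2105.
Price P_m = 112.5 − 0.8·51.2105 = 71.5316; MC(Q_m) = 15.2 + 0.3·51.2105 = 30.5632.
Competitive Q* = 88.4545, so ΔQ = 37.244; wedge = 71.5316 − 30.5632 = 40.9684.
The triangle = ½ × 37.244 × 40.9684 = $762.91.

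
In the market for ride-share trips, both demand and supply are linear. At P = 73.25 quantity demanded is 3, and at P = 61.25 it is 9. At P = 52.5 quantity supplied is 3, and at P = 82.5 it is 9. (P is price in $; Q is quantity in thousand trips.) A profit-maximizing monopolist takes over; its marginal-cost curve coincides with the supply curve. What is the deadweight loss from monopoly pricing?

$6.15 thousand

Demand slope = (61.25 − 73.25)/(9 − 3) = −2, so P = 79.25 − 2Q.
Supply slope = (82.5 − 52.5)/(9 − 3) = 5, so P = 37.5 + 5Q.
Competitive equilibrium: 79.25 − 2Q = 37.5 + 5Q → Q* = 5.9643, P* = 67.3214.
Marginal revenue: MR = 79.25 − 4Q. Set MR = MC: 79.25 − 4Q = 37.5 + 5Q → Q_m = 4.6389.
Price P_m = 79.25 − 2·4.6389 = 69.9722; MC(Q_m) = 37.5 + 5·4.6389 = 60.6945.
Competitive Q* = 5.9643, so ΔQ = 1.3254; wedge = 69.9722 − 60.6945 = 9.2777.
DWL = ½ × 1.3254 × 9.2777 = $6.15 thousand.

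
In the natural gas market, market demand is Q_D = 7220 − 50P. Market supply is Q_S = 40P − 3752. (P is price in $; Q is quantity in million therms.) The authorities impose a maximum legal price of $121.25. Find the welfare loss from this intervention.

In inverse form: demand P = 144.4 − 0.02Q, supply P = 93.8 + 0.025Q.
Competitive equilibrium: 144.4 − 0.02Q = 93.8 + 0.025Q → Q* = 1124.4444, P* = 121.9111.
At the ceiling P = 121.25, quantity supplied = (121.25 − 93.8)/0.025 = 1098.
Willingness to pay at Q' = 1098: 144.4 − 0.02·1098 = 122.44.
ΔQ = 1124.4444 − 1098 = 26.4444; wedge = 122.44 − 121.25 = 1.19.
Welfare loss = ½ × 26.4444 × 1.19 = $15.73 million.

$15.73 million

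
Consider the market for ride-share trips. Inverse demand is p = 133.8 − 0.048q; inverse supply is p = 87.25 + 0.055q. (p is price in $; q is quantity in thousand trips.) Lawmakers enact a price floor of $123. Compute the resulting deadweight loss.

Competitive equilibrium: 133.8 − 0.048q = 87.25 + 0.055q → q* = 451.9417, p* = 112.1068.
At the floor p = 123, quantity demanded = (133.8 − 123)/0.048 = 225.
Sellers' marginal cost at q' = 225: 87.25 + 0.055·225 = 99.625.
Δq = 451.9417 − 225 = 226.9417; wedge = 123 − 99.625 = 23.375.
The triangle = ½ × 226.9417 × 23.375 = $2652.38 thousand.

$2652.38 thousand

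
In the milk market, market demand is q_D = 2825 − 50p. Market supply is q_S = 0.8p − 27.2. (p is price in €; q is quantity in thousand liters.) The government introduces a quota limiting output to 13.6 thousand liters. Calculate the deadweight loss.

€10.76 thousand

In inverse form: demand p = 56.5 − 0.02q, supply p = 34 + 1.25q.
Competitive equilibrium: 56.5 − 0.02q = 34 + 1.25q → q* = 17.7165, p* = 56.1457.
At q = 13.6: demand price = 56.5 − 0.02·13.6 = 56.228; supply price = 34 + 1.25·13.6 = 51.
Δq = 17.7165 − 13.6 = 4.1165; wedge = 56.228 − 51 = 5.228.
Deadweight loss = ½ × 4.1165 × 5.228 = €10.76 thousand.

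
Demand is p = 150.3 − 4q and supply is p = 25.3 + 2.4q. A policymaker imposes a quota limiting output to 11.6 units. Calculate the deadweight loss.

201.30

Competitive equilibrium: 150.3 − 4q = 25.3 + 2.4q → q* = 19.5313, p* = 72.175.
At q = 11.6: demand price = 150.3 − 4·11.6 = 103.9; supply price = 25.3 + 2.4·11.6 = 53.14.
Δq = 19.5313 − 11.6 = 7.9313; wedge = 103.9 − 53.14 = 50.76.
DWL = ½ × 7.9313 × 50.76 = 201.30.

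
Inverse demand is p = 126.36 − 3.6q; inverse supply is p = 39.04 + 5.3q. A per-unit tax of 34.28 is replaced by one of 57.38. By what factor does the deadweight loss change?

2.802

Competitive equilibrium: 126.36 − 3.6q = 39.04 + 5.3q → q* = 9.8112, p* = 91.0396.
For a per-unit tax t: Δq = t/8.9, so DWL = ½·t·(t/8.9) = t²/17.8.
At t = 34.28: DWL = 66.018. At t = 57.38: DWL = 184.970.
Ratio = (57.38/34.28)² = 2.802.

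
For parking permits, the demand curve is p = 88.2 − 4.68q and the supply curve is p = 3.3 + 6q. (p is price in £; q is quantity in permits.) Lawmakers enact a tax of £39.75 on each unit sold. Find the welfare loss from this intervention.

Competitive equilibrium: 88.2 − 4.68q = 3.3 + 6q → q* = 7.9494, p* = 50.9966.
With the tax, the buyer price exceeds the seller price by 39.75: (88.2 − 4.68q) − (3.3 + 6q) = 39.75 → q' = 4.2275.
Δq = 7.9494 − 4.2275 = 3.7219; the wedge equals the tax, 39.75.
Welfare loss = ½ × 3.7219 × 39.75 = £73.97.

£73.97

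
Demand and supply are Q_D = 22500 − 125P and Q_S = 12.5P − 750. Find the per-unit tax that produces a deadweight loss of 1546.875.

16.5

In inverse form: demand P = 180 − 0.008Q, supply P = 60 + 0.08Q.
Competitive equilibrium: 180 − 0.008Q = 60 + 0.08Q → Q* = 1363.6364, P* = 169.0909.
A tax t gives ΔQ = t/0.088 and wedge t, so DWL = t²/0.176.
t²/0.176 = 1546.875 → t² = 272.25 → t = 16.5.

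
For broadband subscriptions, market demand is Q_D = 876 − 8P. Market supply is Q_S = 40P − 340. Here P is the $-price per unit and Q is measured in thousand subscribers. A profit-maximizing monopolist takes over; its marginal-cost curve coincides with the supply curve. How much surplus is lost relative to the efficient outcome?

In inverse form: demand P = 109.5 − 0.125Q, supply P = 8.5 + 0.025Q.
Competitive equilibrium: 109.5 − 0.125Q = 8.5 + 0.025Q → Q* = 673.3333, P* = 25.3333.
Marginal revenue: MR = 109.5 − 0.25Q. Set MR = MC: 109.5 − 0.25Q = 8.5 + 0.025Q → Q_m = 367.2727.
Price P_m = 109.5 − 0.125·367.2727 = 63.5909; MC(Q_m) = 8.5 + 0.025·367.2727 = 17.6818.
Competitive Q* = 673.3333, so ΔQ = 306.0606; wedge = 63.5909 − 17.6818 = 45.9091.
DWL = ½ × 306.0606 × 45.9091 = $7025.48 thousand.

$7025.48 thousand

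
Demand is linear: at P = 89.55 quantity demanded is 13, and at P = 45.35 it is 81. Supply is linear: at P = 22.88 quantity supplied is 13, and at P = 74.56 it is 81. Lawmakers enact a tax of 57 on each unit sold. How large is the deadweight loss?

Demand slope = (45.35 − 89.55)/(81 − 13) = −0.65, so P = 98 − 0.65Q.
Supply slope = (74.56 − 22.88)/(81 − 13) = 0.76, so P = 13 + 0.76Q.
Competitive equilibrium: 98 − 0.65Q = 13 + 0.76Q → Q* = 60.2837, P* = 58.8156.
With the tax, the buyer price exceeds the seller price by 57: (98 − 0.65Q) − (13 + 0.76Q) = 57 → Q' = 19.8582.
ΔQ = 60.2837 − 19.8582 = 40.4255; the wedge equals the tax, 57.
DWL = ½ × 40.4255 × 57 = 1152.13.

1152.13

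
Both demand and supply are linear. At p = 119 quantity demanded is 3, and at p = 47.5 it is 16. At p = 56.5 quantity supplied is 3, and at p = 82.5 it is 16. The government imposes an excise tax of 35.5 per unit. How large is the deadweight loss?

Demand slope = (47.5 − 119)/(16 − 3) = −5.5, so p = 135.5 − 5.5q.
Supply slope = (82.5 − 56.5)/(16 − 3) = 2, so p = 50.5 + 2q.
Competitive equilibrium: 135.5 − 5.5q = 50.5 + 2q → q* = 11.3333, p* = 73.1667.
With the tax, the buyer price exceeds the seller price by 35.5: (135.5 − 5.5q) − (50.5 + 2q) = 35.5 → q' = 6.6.
Δq = 11.3333 − 6.6 = 4.7333; the wedge equals the tax, 35.5.
The triangle = ½ × 4.7333 × 35.5 = 84.02.

84.02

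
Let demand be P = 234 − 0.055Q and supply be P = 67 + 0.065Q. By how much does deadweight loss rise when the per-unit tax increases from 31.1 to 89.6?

Competitive equilibrium: 234 − 0.055Q = 67 + 0.065Q → Q* = 1391.6667, P* = 157.4583.
For a per-unit tax t: ΔQ = t/0.12, so DWL = ½·t·(t/0.12) = t²/0.24.
At t = 31.1: DWL = 4030.042. At t = 89.6: DWL = 33450.667.
Increase = 33450.667 − 4030.042 = 29420.625.

29420.625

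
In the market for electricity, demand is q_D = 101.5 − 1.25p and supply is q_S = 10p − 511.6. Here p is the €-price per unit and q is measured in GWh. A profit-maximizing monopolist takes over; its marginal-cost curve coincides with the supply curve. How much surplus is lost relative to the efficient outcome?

€111.02

In inverse form: demand p = 81.2 − 0.8q, supply p = 51.16 + 0.1q.
Competitive equilibrium: 81.2 − 0.8q = 51.16 + 0.1q → q* = 33.3778, p* = 54.4978.
Marginal revenue: MR = 81.2 − 1.6q. Set MR = MC: 81.2 − 1.6q = 51.16 + 0.1q → q_m = 17.6706.
Price p_m = 81.2 − 0.8·17.6706 = 67.0635; MC(q_m) = 51.16 + 0.1·17.6706 = 52.9271.
Competitive q* = 33.3778, so Δq = 15.7072; wedge = 67.0635 − 52.9271 = 14.1364.
DWL = ½ × 15.7072 × 14.1364 = €111.02.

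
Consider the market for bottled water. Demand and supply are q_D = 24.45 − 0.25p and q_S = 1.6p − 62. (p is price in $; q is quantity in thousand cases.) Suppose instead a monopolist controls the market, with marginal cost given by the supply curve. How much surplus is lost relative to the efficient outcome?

In inverse form: demand p = 97.8 − 4q, supply p = 38.75 + 0.625q.
Competitive equilibrium: 97.8 − 4q = 38.75 + 0.625q → q* = 12.7676, p* = 46.7297.
Marginal revenue: MR = 97.8 − 8q. Set MR = MC: 97.8 − 8q = 38.75 + 0.625q → q_m = 6.8464.
Price p_m = 97.8 − 4·6.8464 = 70.4144; MC(q_m) = 38.75 + 0.625·6.8464 = 43.029.
Competitive q* = 12.7676, so Δq = 5.9212; wedge = 70.4144 − 43.029 = 27.3854.
Deadweight loss = ½ × 5.9212 × 27.3854 = $81.08 thousand.

$81.08 thousand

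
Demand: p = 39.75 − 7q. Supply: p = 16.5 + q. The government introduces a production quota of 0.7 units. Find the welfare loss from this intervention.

19.47

Competitive equilibrium: 39.75 − 7q = 16.5 + q → q* = 2.9063, p* = 19.4063.
At q = 0.7: demand price = 39.75 − 7·0.7 = 34.85; supply price = 16.5 + 1·0.7 = 17.2.
Δq = 2.9063 − 0.7 = 2.2063; wedge = 34.85 − 17.2 = 17.65.
DWL = ½ × 2.2063 × 17.65 = 19.47.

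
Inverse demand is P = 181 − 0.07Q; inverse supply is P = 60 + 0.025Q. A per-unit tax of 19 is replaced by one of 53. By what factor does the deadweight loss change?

7.781

Competitive equilibrium: 181 − 0.07Q = 60 + 0.025Q → Q* = 1273.6842, P* = 91.8421.
For a per-unit tax t: ΔQ = t/0.095, so DWL = ½·t·(t/0.095) = t²/0.19.
At t = 19: DWL = 1900. At t = 53: DWL = 14784.211.
Ratio = (53/19)² = 7.781.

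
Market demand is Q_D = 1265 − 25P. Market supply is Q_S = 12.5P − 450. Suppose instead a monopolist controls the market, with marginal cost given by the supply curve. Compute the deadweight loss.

55.51

In inverse form: demand P = 50.6 − 0.04Q, supply P = 36 + 0.08Q.
Competitive equilibrium: 50.6 − 0.04Q = 36 + 0.08Q → Q* = 121.6667, P* = 45.7333.
Marginal revenue: MR = 50.6 − 0.08Q. Set MR = MC: 50.6 − 0.08Q = 36 + 0.08Q → Q_m = 91.25.
Price P_m = 50.6 − 0.04·91.25 = 46.95; MC(Q_m) = 36 + 0.08·91.25 = 43.3.
Competitive Q* = 121.6667, so ΔQ = 30.4167; wedge = 46.95 − 43.3 = 3.65.
Deadweight loss = ½ × 30.4167 × 3.65 = 55.51.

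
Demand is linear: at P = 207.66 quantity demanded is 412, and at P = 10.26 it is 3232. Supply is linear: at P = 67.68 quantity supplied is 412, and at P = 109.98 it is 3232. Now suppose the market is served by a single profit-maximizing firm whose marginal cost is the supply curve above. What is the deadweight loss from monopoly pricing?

Demand slope = (10.26 − 207.66)/(3232 − 412) = −0.07, so P = 236.5 − 0.07Q.
Supply slope = (109.98 − 67.68)/(3232 − 412) = 0.015, so P = 61.5 + 0.015Q.
Competitive equilibrium: 236.5 − 0.07Q = 61.5 + 0.015Q → Q* = 2058.82353, P* = 92.38235.
Marginal revenue: MR = 236.5 − 0.14Q. Set MR = MC: 236.5 − 0.14Q = 61.5 + 0.015Q → Q_m = 1129.03226.
Price P_m = 236.5 − 0.07·1129.03226 = 157.46774; MC(Q_m) = 61.5 + 0.015·1129.03226 = 78.43548.
Competitive Q* = 2058.82353, so ΔQ = 929.79127; wedge = 157.46774 − 78.43548 = 79.03226.
Deadweight loss = ½ × 929.79127 × 79.03226 = 36741.75.

36741.75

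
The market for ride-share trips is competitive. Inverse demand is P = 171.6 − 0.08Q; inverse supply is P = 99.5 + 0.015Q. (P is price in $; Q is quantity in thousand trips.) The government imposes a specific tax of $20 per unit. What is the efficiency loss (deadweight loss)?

Competitive equilibrium: 171.6 − 0.08Q = 99.5 + 0.015Q → Q* = 758.9474, P* = 110.8842.
With the tax, the buyer price exceeds the seller price by 20: (171.6 − 0.08Q) − (99.5 + 0.015Q) = 20 → Q' = 548.4211.
ΔQ = 758.9474 − 548.4211 = 210.5263; the wedge equals the tax, 20.
Welfare loss = ½ × 210.5263 × 20 = $2105.26 thousand.

$2105.26 thousand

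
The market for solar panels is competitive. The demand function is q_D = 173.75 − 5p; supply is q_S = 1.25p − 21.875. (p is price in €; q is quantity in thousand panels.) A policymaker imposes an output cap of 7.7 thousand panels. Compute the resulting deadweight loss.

€45.60 thousand

In inverse form: demand p = 34.75 − 0.2q, supply p = 17.5 + 0.8q.
Competitive equilibrium: 34.75 − 0.2q = 17.5 + 0.8q → q* = 17.25, p* = 31.3.
At q = 7.7: demand price = 34.75 − 0.2·7.7 = 33.21; supply price = 17.5 + 0.8·7.7 = 23.66.
Δq = 17.25 − 7.7 = 9.55; wedge = 33.21 − 23.66 = 9.55.
DWL = ½ × 9.55 × 9.55 = €45.60 thousand.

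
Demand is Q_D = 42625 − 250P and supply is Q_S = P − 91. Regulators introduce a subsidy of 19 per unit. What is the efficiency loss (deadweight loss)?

179.78

In inverse form: demand P = 170.5 − 0.004Q, supply P = 91 + Q.
Competitive equilibrium: 170.5 − 0.004Q = 91 + Q → Q* = 79.1833, P* = 170.1833.
The subsidy lowers effective supply by 19: P = 72 + Q.
New quantity: 170.5 − 0.004Q = 72 + Q → Q' = 98.1076.
Overproduction ΔQ = 98.1076 − 79.1833 = 18.9243; wedge = subsidy = 19.
Welfare loss = ½ × 18.9243 × 19 = 179.78.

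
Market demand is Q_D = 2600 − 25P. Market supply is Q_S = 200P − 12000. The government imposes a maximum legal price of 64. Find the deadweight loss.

711.11

In inverse form: demand P = 104 − 0.04Q, supply P = 60 + 0.005Q.
Competitive equilibrium: 104 − 0.04Q = 60 + 0.005Q → Q* = 977.7778, P* = 64.8889.
At the ceiling P = 64, quantity supplied = (64 − 60)/0.005 = 800.
Willingness to pay at Q' = 800: 104 − 0.04·800 = 72.
ΔQ = 977.7778 − 800 = 177.7778; wedge = 72 − 64 = 8.
Deadweight loss = ½ × 177.7778 × 8 = 711.11.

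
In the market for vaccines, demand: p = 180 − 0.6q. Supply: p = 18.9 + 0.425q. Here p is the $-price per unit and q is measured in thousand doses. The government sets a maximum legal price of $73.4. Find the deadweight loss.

$429.10 thousand

Competitive equilibrium: 180 − 0.6q = 18.9 + 0.425q → q* = 157.17073, p* = 85.69756.
At the ceiling p = 73.4, quantity supplied = (73.4 − 18.9)/0.425 = 128.23529.
Willingness to pay at q' = 128.23529: 180 − 0.6·128.23529 = 103.05883.
Δq = 157.17073 − 128.23529 = 28.93544; wedge = 103.05883 − 73.4 = 29.65883.
Welfare loss = ½ × 28.93544 × 29.65883 = $429.10 thousand.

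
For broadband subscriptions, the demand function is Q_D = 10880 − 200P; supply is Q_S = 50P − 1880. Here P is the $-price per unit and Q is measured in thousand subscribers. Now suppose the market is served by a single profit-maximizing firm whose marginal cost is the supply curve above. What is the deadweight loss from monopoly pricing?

In inverse form: demand P = 54.4 − 0.005Q, supply P = 37.6 + 0.02Q.
Competitive equilibrium: 54.4 − 0.005Q = 37.6 + 0.02Q → Q* = 672, P* = 51.04.
Marginal revenue: MR = 54.4 − 0.01Q. Set MR = MC: 54.4 − 0.01Q = 37.6 + 0.02Q → Q_m = 560.
Price P_m = 54.4 − 0.005·560 = 51.6; MC(Q_m) = 37.6 + 0.02·560 = 48.8.
Competitive Q* = 672, so ΔQ = 112; wedge = 51.6 − 48.8 = 2.8.
Deadweight loss = ½ × 112 × 2.8 = $156.80 thousand.

$156.80 thousand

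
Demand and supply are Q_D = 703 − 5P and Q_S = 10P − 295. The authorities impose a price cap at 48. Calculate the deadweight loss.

5152.27

In inverse form: demand P = 140.6 − 0.2Q, supply P = 29.5 + 0.1Q.
Competitive equilibrium: 140.6 − 0.2Q = 29.5 + 0.1Q → Q* = 370.3333, P* = 66.5333.
At the ceiling P = 48, quantity supplied = (48 − 29.5)/0.1 = 185.
Willingness to pay at Q' = 185: 140.6 − 0.2·185 = 103.6.
ΔQ = 370.3333 − 185 = 185.3333; wedge = 103.6 − 48 = 55.6.
Welfare loss = ½ × 185.3333 × 55.6 = 5152.27.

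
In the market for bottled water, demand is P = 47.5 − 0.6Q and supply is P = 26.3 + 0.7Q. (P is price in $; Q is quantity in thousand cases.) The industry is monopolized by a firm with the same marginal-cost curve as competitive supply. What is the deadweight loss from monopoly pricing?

$17.24 thousand

Competitive equilibrium: 47.5 − 0.6Q = 26.3 + 0.7Q → Q* = 16.3077, P* = 37.7154.
Marginal revenue: MR = 47.5 − 1.2Q. Set MR = MC: 47.5 − 1.2Q = 26.3 + 0.7Q → Q_m = 11.1579.
Price P_m = 47.5 − 0.6·11.1579 = 40.8053; MC(Q_m) = 26.3 + 0.7·11.1579 = 34.1105.
Competitive Q* = 16.3077, so ΔQ = 5.1498; wedge = 40.8053 − 34.1105 = 6.6948.
Welfare loss = ½ × 5.1498 × 6.6948 = $17.24 thousand.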